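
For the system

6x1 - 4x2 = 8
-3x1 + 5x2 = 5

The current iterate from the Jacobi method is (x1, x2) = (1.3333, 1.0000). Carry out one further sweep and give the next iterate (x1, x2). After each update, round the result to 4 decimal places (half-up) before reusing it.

One sweep:
  x1 = (8 - (-4)·1.0000) / (6) = 2.0000
  x2 = (5 - (-3)·1.3333) / (5) = 1.8000

(2.0000, 1.8000)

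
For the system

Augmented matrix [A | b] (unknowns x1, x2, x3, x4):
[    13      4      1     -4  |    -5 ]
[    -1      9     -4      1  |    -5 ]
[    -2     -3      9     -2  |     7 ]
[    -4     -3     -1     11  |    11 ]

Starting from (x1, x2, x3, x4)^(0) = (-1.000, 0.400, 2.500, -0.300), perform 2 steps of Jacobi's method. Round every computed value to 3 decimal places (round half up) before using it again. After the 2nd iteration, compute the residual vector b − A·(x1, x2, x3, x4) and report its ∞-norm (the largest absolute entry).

Iteration 1:
  x1 = (-5 - (4)·0.400 - (1)·2.500 - (-4)·-0.300) / (13) = -0.792
  x2 = (-5 - (-1)·-1.000 - (-4)·2.500 - (1)·-0.300) / (9) = 0.478
  x3 = (7 - (-2)·-1.000 - (-3)·0.400 - (-2)·-0.300) / (9) = 0.622
  x4 = (11 - (-4)·-1.000 - (-3)·0.400 - (-1)·2.500) / (11) = 0.973
Iteration 2:
  x1 = (-5 - (4)·0.478 - (1)·0.622 - (-4)·0.973) / (13) = -0.280
  x2 = (-5 - (-1)·-0.792 - (-4)·0.622 - (1)·0.973) / (9) = -0.475
  x3 = (7 - (-2)·-0.792 - (-3)·0.478 - (-2)·0.973) / (9) = 0.977
  x4 = (11 - (-4)·-0.792 - (-3)·0.478 - (-1)·0.622) / (11) = 0.899
Residual b − A·x = (3.159, 2.004, -1.980, -0.457); ∞-norm = 3.159

3.159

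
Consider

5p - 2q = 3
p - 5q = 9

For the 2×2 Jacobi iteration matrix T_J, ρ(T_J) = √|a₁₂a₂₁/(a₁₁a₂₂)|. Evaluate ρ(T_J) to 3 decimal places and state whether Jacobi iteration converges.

0.283

a₁₂a₂₁/(a₁₁a₂₂) = (-2)·(1) / ((5)·(-5)) = 0.080000
ρ = √|0.080000| = √0.080000 = 0.283
ρ < 1, so Jacobi converges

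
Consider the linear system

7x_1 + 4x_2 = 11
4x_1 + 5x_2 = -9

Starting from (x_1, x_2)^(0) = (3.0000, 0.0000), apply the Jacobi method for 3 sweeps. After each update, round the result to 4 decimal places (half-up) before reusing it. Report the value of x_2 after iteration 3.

Iteration 1:
  x_1 = (11 - (4)·0.0000) / (7) = 1.5714
  x_2 = (-9 - (4)·3.0000) / (5) = -4.2000
Iteration 2:
  x_1 = (11 - (4)·-4.2000) / (7) = 3.9714
  x_2 = (-9 - (4)·1.5714) / (5) = -3.0571
Iteration 3:
  x_1 = (11 - (4)·-3.0571) / (7) = 3.3183
  x_2 = (-9 - (4)·3.9714) / (5) = -4.9771

-4.9771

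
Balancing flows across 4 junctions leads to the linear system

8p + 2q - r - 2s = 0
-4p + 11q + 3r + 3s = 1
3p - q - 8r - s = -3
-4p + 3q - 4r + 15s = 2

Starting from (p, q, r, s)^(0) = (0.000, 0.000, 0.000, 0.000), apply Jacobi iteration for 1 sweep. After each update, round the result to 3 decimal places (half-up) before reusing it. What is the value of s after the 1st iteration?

Iteration 1:
  p = (0 - (2)·0.000 - (-1)·0.000 - (-2)·0.000) / (8) = 0.000
  q = (1 - (-4)·0.000 - (3)·0.000 - (3)·0.000) / (11) = 0.091
  r = (-3 - (3)·0.000 - (-1)·0.000 - (-1)·0.000) / (-8) = 0.375
  s = (2 - (-4)·0.000 - (3)·0.000 - (-4)·0.000) / (15) = 0.133

0.133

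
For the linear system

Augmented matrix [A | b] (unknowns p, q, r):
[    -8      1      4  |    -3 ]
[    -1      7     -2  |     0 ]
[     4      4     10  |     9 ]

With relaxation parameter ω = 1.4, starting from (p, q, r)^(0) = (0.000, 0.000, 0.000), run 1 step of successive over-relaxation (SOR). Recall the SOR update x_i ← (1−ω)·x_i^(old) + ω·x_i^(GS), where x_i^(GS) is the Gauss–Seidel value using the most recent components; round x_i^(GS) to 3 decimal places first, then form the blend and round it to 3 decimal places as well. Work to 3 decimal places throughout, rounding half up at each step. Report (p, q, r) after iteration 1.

Iteration 1:
  p: GS value = (-3 - (1)·0.000 - (4)·0.000) / (-8) = 0.375;  p ← (1−ω)·0.000 + ω·0.375 = 0.525
  q: GS value = (0 - (-1)·0.525 - (-2)·0.000) / (7) = 0.075;  q ← (1−ω)·0.000 + ω·0.075 = 0.105
  r: GS value = (9 - (4)·0.525 - (4)·0.105) / (10) = 0.648;  r ← (1−ω)·0.000 + ω·0.648 = 0.907

(0.525, 0.105, 0.907)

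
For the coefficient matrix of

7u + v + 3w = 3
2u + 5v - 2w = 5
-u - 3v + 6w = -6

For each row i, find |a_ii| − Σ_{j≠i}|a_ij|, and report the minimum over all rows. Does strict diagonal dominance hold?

row 1: |7| − (1+3) = 3
row 2: |5| − (2+2) = 1
row 3: |6| − (1+3) = 2
minimum over rows = 1 → strictly diagonally dominant (convergence guaranteed)

1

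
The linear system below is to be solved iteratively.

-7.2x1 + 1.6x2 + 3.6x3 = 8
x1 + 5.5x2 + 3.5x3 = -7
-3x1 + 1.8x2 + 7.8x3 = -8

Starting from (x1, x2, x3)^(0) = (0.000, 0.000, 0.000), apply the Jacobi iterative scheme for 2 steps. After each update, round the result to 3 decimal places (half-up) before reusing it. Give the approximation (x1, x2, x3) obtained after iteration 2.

(-1.907, -0.418, -1.159)

Iteration 1:
  x1 = (8 - (1.6)·0.000 - (3.6)·0.000) / (-7.2) = -1.111
  x2 = (-7 - (1)·0.000 - (3.5)·0.000) / (5.5) = -1.273
  x3 = (-8 - (-3)·0.000 - (1.8)·0.000) / (7.8) = -1.026
Iteration 2:
  x1 = (8 - (1.6)·-1.273 - (3.6)·-1.026) / (-7.2) = -1.907
  x2 = (-7 - (1)·-1.111 - (3.5)·-1.026) / (5.5) = -0.418
  x3 = (-8 - (-3)·-1.111 - (1.8)·-1.273) / (7.8) = -1.159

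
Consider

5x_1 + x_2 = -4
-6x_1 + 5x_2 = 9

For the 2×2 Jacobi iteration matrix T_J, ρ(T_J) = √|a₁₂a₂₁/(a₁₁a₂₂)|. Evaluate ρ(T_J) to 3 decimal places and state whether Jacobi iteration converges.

a₁₂a₂₁/(a₁₁a₂₂) = (1)·(-6) / ((5)·(5)) = -0.240000
ρ = √|-0.240000| = √0.240000 = 0.490
ρ < 1, so Jacobi converges

0.490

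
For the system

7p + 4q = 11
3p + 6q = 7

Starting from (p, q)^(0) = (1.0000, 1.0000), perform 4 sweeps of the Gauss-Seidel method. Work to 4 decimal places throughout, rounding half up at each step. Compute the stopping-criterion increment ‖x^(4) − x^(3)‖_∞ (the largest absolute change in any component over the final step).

Iteration 1:
  p = (11 - (4)·1.0000) / (7) = 1.0000
  q = (7 - (3)·1.0000) / (6) = 0.6667
Iteration 2:
  p = (11 - (4)·0.6667) / (7) = 1.1905
  q = (7 - (3)·1.1905) / (6) = 0.5714
Iteration 3:
  p = (11 - (4)·0.5714) / (7) = 1.2449
  q = (7 - (3)·1.2449) / (6) = 0.5442
Iteration 4:
  p = (11 - (4)·0.5442) / (7) = 1.2605
  q = (7 - (3)·1.2605) / (6) = 0.5364
Change: (0.0156, -0.0078) → max |·| = 0.0156

0.0156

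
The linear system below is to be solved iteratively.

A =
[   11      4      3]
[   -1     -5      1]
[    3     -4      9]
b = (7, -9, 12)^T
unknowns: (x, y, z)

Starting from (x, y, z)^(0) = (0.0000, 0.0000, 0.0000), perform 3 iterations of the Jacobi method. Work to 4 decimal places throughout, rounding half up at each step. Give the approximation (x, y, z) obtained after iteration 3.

(-0.5928, 2.2606, 2.3226)

Iteration 1:
  x = (7 - (4)·0.0000 - (3)·0.0000) / (11) = 0.6364
  y = (-9 - (-1)·0.0000 - (1)·0.0000) / (-5) = 1.8000
  z = (12 - (3)·0.0000 - (-4)·0.0000) / (9) = 1.3333
Iteration 2:
  x = (7 - (4)·1.8000 - (3)·1.3333) / (11) = -0.3818
  y = (-9 - (-1)·0.6364 - (1)·1.3333) / (-5) = 1.9394
  z = (12 - (3)·0.6364 - (-4)·1.8000) / (9) = 1.9212
Iteration 3:
  x = (7 - (4)·1.9394 - (3)·1.9212) / (11) = -0.5928
  y = (-9 - (-1)·-0.3818 - (1)·1.9212) / (-5) = 2.2606
  z = (12 - (3)·-0.3818 - (-4)·1.9394) / (9) = 2.3226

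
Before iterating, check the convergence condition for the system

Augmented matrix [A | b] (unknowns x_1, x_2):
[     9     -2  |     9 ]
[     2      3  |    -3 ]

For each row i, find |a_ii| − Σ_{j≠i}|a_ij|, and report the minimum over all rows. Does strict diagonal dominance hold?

row 1: |9| − (2) = 7
row 2: |3| − (2) = 1
minimum over rows = 1 → strictly diagonally dominant (convergence guaranteed)

1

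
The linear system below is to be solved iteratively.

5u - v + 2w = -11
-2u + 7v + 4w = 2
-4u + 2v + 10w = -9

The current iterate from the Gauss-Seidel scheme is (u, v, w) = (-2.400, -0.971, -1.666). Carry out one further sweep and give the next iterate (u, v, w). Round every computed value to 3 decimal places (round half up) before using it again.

(-1.728, 0.744, -1.740)

One sweep:
  u = (-11 - (-1)·-0.971 - (2)·-1.666) / (5) = -1.728
  v = (2 - (-2)·-1.728 - (4)·-1.666) / (7) = 0.744
  w = (-9 - (-4)·-1.728 - (2)·0.744) / (10) = -1.740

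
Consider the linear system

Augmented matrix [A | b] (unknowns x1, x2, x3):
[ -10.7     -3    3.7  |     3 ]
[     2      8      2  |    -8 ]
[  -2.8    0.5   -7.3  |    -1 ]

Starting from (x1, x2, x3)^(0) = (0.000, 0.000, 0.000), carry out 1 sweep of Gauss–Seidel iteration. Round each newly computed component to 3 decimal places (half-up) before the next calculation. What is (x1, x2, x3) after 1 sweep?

Iteration 1:
  x1 = (3 - (-3)·0.000 - (3.7)·0.000) / (-10.7) = -0.280
  x2 = (-8 - (2)·-0.280 - (2)·0.000) / (8) = -0.930
  x3 = (-1 - (-2.8)·-0.280 - (0.5)·-0.930) / (-7.3) = 0.181

(-0.280, -0.930, 0.181)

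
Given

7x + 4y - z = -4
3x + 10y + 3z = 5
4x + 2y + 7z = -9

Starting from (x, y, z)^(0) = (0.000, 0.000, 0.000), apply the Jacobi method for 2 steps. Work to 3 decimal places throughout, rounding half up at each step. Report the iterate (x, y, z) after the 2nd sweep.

(-1.041, 1.057, -1.102)

Iteration 1:
  x = (-4 - (4)·0.000 - (-1)·0.000) / (7) = -0.571
  y = (5 - (3)·0.000 - (3)·0.000) / (10) = 0.500
  z = (-9 - (4)·0.000 - (2)·0.000) / (7) = -1.286
Iteration 2:
  x = (-4 - (4)·0.500 - (-1)·-1.286) / (7) = -1.041
  y = (5 - (3)·-0.571 - (3)·-1.286) / (10) = 1.057
  z = (-9 - (4)·-0.571 - (2)·0.500) / (7) = -1.102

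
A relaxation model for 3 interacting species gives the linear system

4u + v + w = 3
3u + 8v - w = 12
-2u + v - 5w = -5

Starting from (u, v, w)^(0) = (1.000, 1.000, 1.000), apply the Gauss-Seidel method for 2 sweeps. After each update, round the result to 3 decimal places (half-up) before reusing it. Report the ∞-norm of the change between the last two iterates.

Iteration 1:
  u = (3 - (1)·1.000 - (1)·1.000) / (4) = 0.250
  v = (12 - (3)·0.250 - (-1)·1.000) / (8) = 1.531
  w = (-5 - (-2)·0.250 - (1)·1.531) / (-5) = 1.206
Iteration 2:
  u = (3 - (1)·1.531 - (1)·1.206) / (4) = 0.066
  v = (12 - (3)·0.066 - (-1)·1.206) / (8) = 1.626
  w = (-5 - (-2)·0.066 - (1)·1.626) / (-5) = 1.299
Change: (-0.184, 0.095, 0.093) → max |·| = 0.184

0.184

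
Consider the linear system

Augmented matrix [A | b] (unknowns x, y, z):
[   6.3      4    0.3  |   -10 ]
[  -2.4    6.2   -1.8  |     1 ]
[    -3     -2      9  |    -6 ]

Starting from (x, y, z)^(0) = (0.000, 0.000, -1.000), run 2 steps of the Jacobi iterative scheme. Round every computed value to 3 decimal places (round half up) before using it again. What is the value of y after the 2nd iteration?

Iteration 1:
  x = (-10 - (4)·0.000 - (0.3)·-1.000) / (6.3) = -1.540
  y = (1 - (-2.4)·0.000 - (-1.8)·-1.000) / (6.2) = -0.129
  z = (-6 - (-3)·0.000 - (-2)·0.000) / (9) = -0.667
Iteration 2:
  x = (-10 - (4)·-0.129 - (0.3)·-0.667) / (6.3) = -1.474
  y = (1 - (-2.4)·-1.540 - (-1.8)·-0.667) / (6.2) = -0.628
  z = (-6 - (-3)·-1.540 - (-2)·-0.129) / (9) = -1.209

-0.628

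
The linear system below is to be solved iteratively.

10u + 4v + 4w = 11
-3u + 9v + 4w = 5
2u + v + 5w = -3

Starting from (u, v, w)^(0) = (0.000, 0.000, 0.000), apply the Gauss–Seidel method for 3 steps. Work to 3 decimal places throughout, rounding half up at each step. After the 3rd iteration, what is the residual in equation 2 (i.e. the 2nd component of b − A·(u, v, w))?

-0.253

Iteration 1:
  u = (11 - (4)·0.000 - (4)·0.000) / (10) = 1.100
  v = (5 - (-3)·1.100 - (4)·0.000) / (9) = 0.922
  w = (-3 - (2)·1.100 - (1)·0.922) / (5) = -1.224
Iteration 2:
  u = (11 - (4)·0.922 - (4)·-1.224) / (10) = 1.221
  v = (5 - (-3)·1.221 - (4)·-1.224) / (9) = 1.507
  w = (-3 - (2)·1.221 - (1)·1.507) / (5) = -1.390
Iteration 3:
  u = (11 - (4)·1.507 - (4)·-1.390) / (10) = 1.053
  v = (5 - (-3)·1.053 - (4)·-1.390) / (9) = 1.524
  w = (-3 - (2)·1.053 - (1)·1.524) / (5) = -1.326
Residual b − A·x = (-0.322, -0.253, 0.000)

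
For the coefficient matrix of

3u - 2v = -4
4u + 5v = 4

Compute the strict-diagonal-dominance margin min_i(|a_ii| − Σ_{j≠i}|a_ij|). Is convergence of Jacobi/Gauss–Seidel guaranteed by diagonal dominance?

row 1: |3| − (2) = 1
row 2: |5| − (4) = 1
minimum over rows = 1 → strictly diagonally dominant (convergence guaranteed)

1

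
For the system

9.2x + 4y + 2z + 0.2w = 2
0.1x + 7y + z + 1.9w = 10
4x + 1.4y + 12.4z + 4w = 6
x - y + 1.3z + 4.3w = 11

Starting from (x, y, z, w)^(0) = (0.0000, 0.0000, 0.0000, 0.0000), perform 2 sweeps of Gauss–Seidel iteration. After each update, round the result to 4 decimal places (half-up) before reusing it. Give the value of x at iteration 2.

-0.5174

Iteration 1:
  x = (2 - (4)·0.0000 - (2)·0.0000 - (0.2)·0.0000) / (9.2) = 0.2174
  y = (10 - (0.1)·0.2174 - (1)·0.0000 - (1.9)·0.0000) / (7) = 1.4255
  z = (6 - (4)·0.2174 - (1.4)·1.4255 - (4)·0.0000) / (12.4) = 0.2528
  w = (11 - (1)·0.2174 - (-1)·1.4255 - (1.3)·0.2528) / (4.3) = 2.7627
Iteration 2:
  x = (2 - (4)·1.4255 - (2)·0.2528 - (0.2)·2.7627) / (9.2) = -0.5174
  y = (10 - (0.1)·-0.5174 - (1)·0.2528 - (1.9)·2.7627) / (7) = 0.6500
  z = (6 - (4)·-0.5174 - (1.4)·0.6500 - (4)·2.7627) / (12.4) = -0.3138
  w = (11 - (1)·-0.5174 - (-1)·0.6500 - (1.3)·-0.3138) / (4.3) = 2.9245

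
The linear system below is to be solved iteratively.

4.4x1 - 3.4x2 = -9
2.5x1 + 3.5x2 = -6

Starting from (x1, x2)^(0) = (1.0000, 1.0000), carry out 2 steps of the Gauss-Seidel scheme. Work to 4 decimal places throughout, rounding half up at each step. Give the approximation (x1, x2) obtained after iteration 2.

(-2.6677, 0.1912)

Iteration 1:
  x1 = (-9 - (-3.4)·1.0000) / (4.4) = -1.2727
  x2 = (-6 - (2.5)·-1.2727) / (3.5) = -0.8052
Iteration 2:
  x1 = (-9 - (-3.4)·-0.8052) / (4.4) = -2.6677
  x2 = (-6 - (2.5)·-2.6677) / (3.5) = 0.1912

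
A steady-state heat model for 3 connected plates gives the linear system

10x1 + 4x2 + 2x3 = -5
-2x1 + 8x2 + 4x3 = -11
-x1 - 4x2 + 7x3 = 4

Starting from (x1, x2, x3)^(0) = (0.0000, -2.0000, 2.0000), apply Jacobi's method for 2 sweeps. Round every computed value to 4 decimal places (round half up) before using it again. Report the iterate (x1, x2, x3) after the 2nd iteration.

(0.5643, -1.1143, -0.8000)

Iteration 1:
  x1 = (-5 - (4)·-2.0000 - (2)·2.0000) / (10) = -0.1000
  x2 = (-11 - (-2)·0.0000 - (4)·2.0000) / (8) = -2.3750
  x3 = (4 - (-1)·0.0000 - (-4)·-2.0000) / (7) = -0.5714
Iteration 2:
  x1 = (-5 - (4)·-2.3750 - (2)·-0.5714) / (10) = 0.5643
  x2 = (-11 - (-2)·-0.1000 - (4)·-0.5714) / (8) = -1.1143
  x3 = (4 - (-1)·-0.1000 - (-4)·-2.3750) / (7) = -0.8000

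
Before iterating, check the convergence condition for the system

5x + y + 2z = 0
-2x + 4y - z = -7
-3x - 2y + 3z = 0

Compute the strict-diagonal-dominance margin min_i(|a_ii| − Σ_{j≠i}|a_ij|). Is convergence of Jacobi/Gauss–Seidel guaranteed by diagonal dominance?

row 1: |5| − (1+2) = 2
row 2: |4| − (2+1) = 1
row 3: |3| − (3+2) = -2
minimum over rows = -2 → not strictly diagonally dominant

-2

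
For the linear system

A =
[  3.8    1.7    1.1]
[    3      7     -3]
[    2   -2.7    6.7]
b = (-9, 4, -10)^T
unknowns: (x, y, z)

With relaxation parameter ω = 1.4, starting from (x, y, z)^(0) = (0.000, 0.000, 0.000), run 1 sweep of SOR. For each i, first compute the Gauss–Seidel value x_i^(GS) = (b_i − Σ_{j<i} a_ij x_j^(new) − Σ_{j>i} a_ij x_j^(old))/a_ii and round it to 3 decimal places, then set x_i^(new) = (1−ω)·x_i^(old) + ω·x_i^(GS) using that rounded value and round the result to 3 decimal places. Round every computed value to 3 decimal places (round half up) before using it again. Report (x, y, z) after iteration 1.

(-3.315, 2.789, 0.869)

Iteration 1:
  x: GS value = (-9 - (1.7)·0.000 - (1.1)·0.000) / (3.8) = -2.368;  x ← (1−ω)·0.000 + ω·-2.368 = -3.315
  y: GS value = (4 - (3)·-3.315 - (-3)·0.000) / (7) = 1.992;  y ← (1−ω)·0.000 + ω·1.992 = 2.789
  z: GS value = (-10 - (2)·-3.315 - (-2.7)·2.789) / (6.7) = 0.621;  z ← (1−ω)·0.000 + ω·0.621 = 0.869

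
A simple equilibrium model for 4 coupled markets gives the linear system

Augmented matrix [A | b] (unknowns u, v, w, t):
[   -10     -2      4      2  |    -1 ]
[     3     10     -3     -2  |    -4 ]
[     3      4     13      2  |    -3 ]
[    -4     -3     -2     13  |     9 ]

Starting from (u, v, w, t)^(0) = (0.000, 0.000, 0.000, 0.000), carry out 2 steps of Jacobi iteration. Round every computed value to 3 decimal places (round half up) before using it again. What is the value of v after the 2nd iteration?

Iteration 1:
  u = (-1 - (-2)·0.000 - (4)·0.000 - (2)·0.000) / (-10) = 0.100
  v = (-4 - (3)·0.000 - (-3)·0.000 - (-2)·0.000) / (10) = -0.400
  w = (-3 - (3)·0.000 - (4)·0.000 - (2)·0.000) / (13) = -0.231
  t = (9 - (-4)·0.000 - (-3)·0.000 - (-2)·0.000) / (13) = 0.692
Iteration 2:
  u = (-1 - (-2)·-0.400 - (4)·-0.231 - (2)·0.692) / (-10) = 0.226
  v = (-4 - (3)·0.100 - (-3)·-0.231 - (-2)·0.692) / (10) = -0.361
  w = (-3 - (3)·0.100 - (4)·-0.400 - (2)·0.692) / (13) = -0.237
  t = (9 - (-4)·0.100 - (-3)·-0.400 - (-2)·-0.231) / (13) = 0.595

-0.361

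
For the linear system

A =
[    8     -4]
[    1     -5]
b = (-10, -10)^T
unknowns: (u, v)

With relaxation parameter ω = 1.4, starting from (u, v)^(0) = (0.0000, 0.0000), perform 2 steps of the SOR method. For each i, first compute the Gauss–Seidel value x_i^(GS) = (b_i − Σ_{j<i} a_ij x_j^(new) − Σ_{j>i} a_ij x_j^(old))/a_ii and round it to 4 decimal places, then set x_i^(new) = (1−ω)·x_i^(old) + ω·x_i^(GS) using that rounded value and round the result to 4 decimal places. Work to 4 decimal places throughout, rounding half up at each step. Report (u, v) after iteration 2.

(0.5670, 2.0348)

Iteration 1:
  u: GS value = (-10 - (-4)·0.0000) / (8) = -1.2500;  u ← (1−ω)·0.0000 + ω·-1.2500 = -1.7500
  v: GS value = (-10 - (1)·-1.7500) / (-5) = 1.6500;  v ← (1−ω)·0.0000 + ω·1.6500 = 2.3100
Iteration 2:
  u: GS value = (-10 - (-4)·2.3100) / (8) = -0.0950;  u ← (1−ω)·-1.7500 + ω·-0.0950 = 0.5670
  v: GS value = (-10 - (1)·0.5670) / (-5) = 2.1134;  v ← (1−ω)·2.3100 + ω·2.1134 = 2.0348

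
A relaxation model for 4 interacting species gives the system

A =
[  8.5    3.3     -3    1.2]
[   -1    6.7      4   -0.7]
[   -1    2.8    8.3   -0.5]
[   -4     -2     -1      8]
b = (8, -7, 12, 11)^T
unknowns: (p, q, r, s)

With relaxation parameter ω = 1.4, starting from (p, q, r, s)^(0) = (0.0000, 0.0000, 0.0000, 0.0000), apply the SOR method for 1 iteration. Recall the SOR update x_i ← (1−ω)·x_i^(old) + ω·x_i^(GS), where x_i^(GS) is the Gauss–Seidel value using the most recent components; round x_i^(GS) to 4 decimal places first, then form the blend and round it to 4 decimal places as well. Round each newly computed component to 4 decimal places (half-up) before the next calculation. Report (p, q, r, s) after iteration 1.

(1.3177, -1.1873, 2.8071, 2.9231)

Iteration 1:
  p: GS value = (8 - (3.3)·0.0000 - (-3)·0.0000 - (1.2)·0.0000) / (8.5) = 0.9412;  p ← (1−ω)·0.0000 + ω·0.9412 = 1.3177
  q: GS value = (-7 - (-1)·1.3177 - (4)·0.0000 - (-0.7)·0.0000) / (6.7) = -0.8481;  q ← (1−ω)·0.0000 + ω·-0.8481 = -1.1873
  r: GS value = (12 - (-1)·1.3177 - (2.8)·-1.1873 - (-0.5)·0.0000) / (8.3) = 2.0051;  r ← (1−ω)·0.0000 + ω·2.0051 = 2.8071
  s: GS value = (11 - (-4)·1.3177 - (-2)·-1.1873 - (-1)·2.8071) / (8) = 2.0879;  s ← (1−ω)·0.0000 + ω·2.0879 = 2.9231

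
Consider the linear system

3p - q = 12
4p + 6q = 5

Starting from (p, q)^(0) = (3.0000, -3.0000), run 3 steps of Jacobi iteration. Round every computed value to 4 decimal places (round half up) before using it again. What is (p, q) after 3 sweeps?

(3.6111, -1.5741)

Iteration 1:
  p = (12 - (-1)·-3.0000) / (3) = 3.0000
  q = (5 - (4)·3.0000) / (6) = -1.1667
Iteration 2:
  p = (12 - (-1)·-1.1667) / (3) = 3.6111
  q = (5 - (4)·3.0000) / (6) = -1.1667
Iteration 3:
  p = (12 - (-1)·-1.1667) / (3) = 3.6111
  q = (5 - (4)·3.6111) / (6) = -1.5741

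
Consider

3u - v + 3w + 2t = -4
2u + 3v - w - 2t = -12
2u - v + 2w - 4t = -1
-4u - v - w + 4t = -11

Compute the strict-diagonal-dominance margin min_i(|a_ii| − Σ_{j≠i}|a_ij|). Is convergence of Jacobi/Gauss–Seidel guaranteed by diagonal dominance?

-5

row 1: |3| − (1+3+2) = -3
row 2: |3| − (2+1+2) = -2
row 3: |2| − (2+1+4) = -5
row 4: |4| − (4+1+1) = -2
minimum over rows = -5 → not strictly diagonally dominant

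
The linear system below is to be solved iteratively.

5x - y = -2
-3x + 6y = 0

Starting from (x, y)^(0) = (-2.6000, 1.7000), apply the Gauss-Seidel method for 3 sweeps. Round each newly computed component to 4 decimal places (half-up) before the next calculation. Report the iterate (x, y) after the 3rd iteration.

(-0.4406, -0.2203)

Iteration 1:
  x = (-2 - (-1)·1.7000) / (5) = -0.0600
  y = (0 - (-3)·-0.0600) / (6) = -0.0300
Iteration 2:
  x = (-2 - (-1)·-0.0300) / (5) = -0.4060
  y = (0 - (-3)·-0.4060) / (6) = -0.2030
Iteration 3:
  x = (-2 - (-1)·-0.2030) / (5) = -0.4406
  y = (0 - (-3)·-0.4406) / (6) = -0.2203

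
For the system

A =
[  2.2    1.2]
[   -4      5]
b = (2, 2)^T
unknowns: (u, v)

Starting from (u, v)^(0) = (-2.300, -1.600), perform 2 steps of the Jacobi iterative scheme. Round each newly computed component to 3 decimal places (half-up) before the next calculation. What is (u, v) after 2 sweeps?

(1.695, 1.826)

Iteration 1:
  u = (2 - (1.2)·-1.600) / (2.2) = 1.782
  v = (2 - (-4)·-2.300) / (5) = -1.440
Iteration 2:
  u = (2 - (1.2)·-1.440) / (2.2) = 1.695
  v = (2 - (-4)·1.782) / (5) = 1.826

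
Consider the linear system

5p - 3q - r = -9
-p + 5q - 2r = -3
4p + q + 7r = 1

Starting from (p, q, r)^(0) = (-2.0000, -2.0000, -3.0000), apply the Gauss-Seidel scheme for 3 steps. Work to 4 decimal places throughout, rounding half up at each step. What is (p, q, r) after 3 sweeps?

(-1.5291, -0.2009, 1.0453)

Iteration 1:
  p = (-9 - (-3)·-2.0000 - (-1)·-3.0000) / (5) = -3.6000
  q = (-3 - (-1)·-3.6000 - (-2)·-3.0000) / (5) = -2.5200
  r = (1 - (4)·-3.6000 - (1)·-2.5200) / (7) = 2.5600
Iteration 2:
  p = (-9 - (-3)·-2.5200 - (-1)·2.5600) / (5) = -2.8000
  q = (-3 - (-1)·-2.8000 - (-2)·2.5600) / (5) = -0.1360
  r = (1 - (4)·-2.8000 - (1)·-0.1360) / (7) = 1.7623
Iteration 3:
  p = (-9 - (-3)·-0.1360 - (-1)·1.7623) / (5) = -1.5291
  q = (-3 - (-1)·-1.5291 - (-2)·1.7623) / (5) = -0.2009
  r = (1 - (4)·-1.5291 - (1)·-0.2009) / (7) = 1.0453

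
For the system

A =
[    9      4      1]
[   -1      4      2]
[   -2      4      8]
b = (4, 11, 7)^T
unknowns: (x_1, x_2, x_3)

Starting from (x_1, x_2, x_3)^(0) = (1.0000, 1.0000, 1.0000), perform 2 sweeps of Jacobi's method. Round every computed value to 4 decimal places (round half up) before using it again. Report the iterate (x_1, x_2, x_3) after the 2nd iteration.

Iteration 1:
  x_1 = (4 - (4)·1.0000 - (1)·1.0000) / (9) = -0.1111
  x_2 = (11 - (-1)·1.0000 - (2)·1.0000) / (4) = 2.5000
  x_3 = (7 - (-2)·1.0000 - (4)·1.0000) / (8) = 0.6250
Iteration 2:
  x_1 = (4 - (4)·2.5000 - (1)·0.6250) / (9) = -0.7361
  x_2 = (11 - (-1)·-0.1111 - (2)·0.6250) / (4) = 2.4097
  x_3 = (7 - (-2)·-0.1111 - (4)·2.5000) / (8) = -0.4028

(-0.7361, 2.4097, -0.4028)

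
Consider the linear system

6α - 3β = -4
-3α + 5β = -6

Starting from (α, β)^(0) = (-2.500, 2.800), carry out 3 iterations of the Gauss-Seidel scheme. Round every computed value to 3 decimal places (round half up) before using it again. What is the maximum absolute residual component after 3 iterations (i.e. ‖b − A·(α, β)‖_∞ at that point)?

Iteration 1:
  α = (-4 - (-3)·2.800) / (6) = 0.733
  β = (-6 - (-3)·0.733) / (5) = -0.760
Iteration 2:
  α = (-4 - (-3)·-0.760) / (6) = -1.047
  β = (-6 - (-3)·-1.047) / (5) = -1.828
Iteration 3:
  α = (-4 - (-3)·-1.828) / (6) = -1.581
  β = (-6 - (-3)·-1.581) / (5) = -2.149
Residual b − A·x = (-0.961, 0.002); ∞-norm = 0.961

0.961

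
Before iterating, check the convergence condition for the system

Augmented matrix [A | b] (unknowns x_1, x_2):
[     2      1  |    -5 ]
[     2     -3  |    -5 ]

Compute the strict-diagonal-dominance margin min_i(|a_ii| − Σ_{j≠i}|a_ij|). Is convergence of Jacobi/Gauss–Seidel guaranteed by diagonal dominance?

1

row 1: |2| − (1) = 1
row 2: |-3| − (2) = 1
minimum over rows = 1 → strictly diagonally dominant (convergence guaranteed)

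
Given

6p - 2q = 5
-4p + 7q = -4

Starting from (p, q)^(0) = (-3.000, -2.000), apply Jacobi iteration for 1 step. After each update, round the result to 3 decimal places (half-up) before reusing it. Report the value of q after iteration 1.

Iteration 1:
  p = (5 - (-2)·-2.000) / (6) = 0.167
  q = (-4 - (-4)·-3.000) / (7) = -2.286

-2.286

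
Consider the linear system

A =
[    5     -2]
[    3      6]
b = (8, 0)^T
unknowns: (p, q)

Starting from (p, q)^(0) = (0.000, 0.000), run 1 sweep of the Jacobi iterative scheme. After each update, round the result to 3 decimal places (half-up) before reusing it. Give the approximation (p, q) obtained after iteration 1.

(1.600, 0.000)

Iteration 1:
  p = (8 - (-2)·0.000) / (5) = 1.600
  q = (0 - (3)·0.000) / (6) = 0.000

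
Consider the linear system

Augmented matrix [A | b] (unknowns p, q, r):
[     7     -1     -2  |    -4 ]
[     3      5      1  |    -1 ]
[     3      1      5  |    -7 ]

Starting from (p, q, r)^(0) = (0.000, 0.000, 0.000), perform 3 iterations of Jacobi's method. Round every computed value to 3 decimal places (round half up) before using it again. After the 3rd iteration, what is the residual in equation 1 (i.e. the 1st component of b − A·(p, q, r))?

0.447

Iteration 1:
  p = (-4 - (-1)·0.000 - (-2)·0.000) / (7) = -0.571
  q = (-1 - (3)·0.000 - (1)·0.000) / (5) = -0.200
  r = (-7 - (3)·0.000 - (1)·0.000) / (5) = -1.400
Iteration 2:
  p = (-4 - (-1)·-0.200 - (-2)·-1.400) / (7) = -1.000
  q = (-1 - (3)·-0.571 - (1)·-1.400) / (5) = 0.423
  r = (-7 - (3)·-0.571 - (1)·-0.200) / (5) = -1.017
Iteration 3:
  p = (-4 - (-1)·0.423 - (-2)·-1.017) / (7) = -0.802
  q = (-1 - (3)·-1.000 - (1)·-1.017) / (5) = 0.603
  r = (-7 - (3)·-1.000 - (1)·0.423) / (5) = -0.885
Residual b − A·x = (0.447, -0.724, -0.772)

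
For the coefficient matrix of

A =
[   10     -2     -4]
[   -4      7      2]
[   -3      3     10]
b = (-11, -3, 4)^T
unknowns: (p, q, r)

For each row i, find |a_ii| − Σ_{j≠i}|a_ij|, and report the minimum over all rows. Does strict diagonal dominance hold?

1

row 1: |10| − (2+4) = 4
row 2: |7| − (4+2) = 1
row 3: |10| − (3+3) = 4
minimum over rows = 1 → strictly diagonally dominant (convergence guaranteed)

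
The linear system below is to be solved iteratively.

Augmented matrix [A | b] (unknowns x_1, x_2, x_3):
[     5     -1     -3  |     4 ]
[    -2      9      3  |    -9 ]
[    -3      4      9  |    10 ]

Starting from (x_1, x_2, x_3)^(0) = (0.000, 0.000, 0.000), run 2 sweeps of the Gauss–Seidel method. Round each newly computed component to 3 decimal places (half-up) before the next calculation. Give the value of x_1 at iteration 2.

1.681

Iteration 1:
  x_1 = (4 - (-1)·0.000 - (-3)·0.000) / (5) = 0.800
  x_2 = (-9 - (-2)·0.800 - (3)·0.000) / (9) = -0.822
  x_3 = (10 - (-3)·0.800 - (4)·-0.822) / (9) = 1.743
Iteration 2:
  x_1 = (4 - (-1)·-0.822 - (-3)·1.743) / (5) = 1.681
  x_2 = (-9 - (-2)·1.681 - (3)·1.743) / (9) = -1.207
  x_3 = (10 - (-3)·1.681 - (4)·-1.207) / (9) = 2.208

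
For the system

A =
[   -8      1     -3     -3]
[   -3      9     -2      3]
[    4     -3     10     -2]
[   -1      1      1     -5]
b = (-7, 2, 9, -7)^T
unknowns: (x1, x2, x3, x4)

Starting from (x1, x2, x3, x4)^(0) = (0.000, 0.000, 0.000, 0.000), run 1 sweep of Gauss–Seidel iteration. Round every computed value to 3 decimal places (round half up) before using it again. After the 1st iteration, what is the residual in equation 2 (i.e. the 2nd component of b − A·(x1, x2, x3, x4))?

-3.000

Iteration 1:
  x1 = (-7 - (1)·0.000 - (-3)·0.000 - (-3)·0.000) / (-8) = 0.875
  x2 = (2 - (-3)·0.875 - (-2)·0.000 - (3)·0.000) / (9) = 0.514
  x3 = (9 - (4)·0.875 - (-3)·0.514 - (-2)·0.000) / (10) = 0.704
  x4 = (-7 - (-1)·0.875 - (1)·0.514 - (1)·0.704) / (-5) = 1.469
Residual b − A·x = (6.005, -3.000, 2.940, 0.002)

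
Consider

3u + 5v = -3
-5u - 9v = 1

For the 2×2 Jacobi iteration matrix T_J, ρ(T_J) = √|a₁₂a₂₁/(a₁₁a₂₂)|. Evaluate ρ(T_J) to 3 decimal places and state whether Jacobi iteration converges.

0.962

a₁₂a₂₁/(a₁₁a₂₂) = (5)·(-5) / ((3)·(-9)) = 0.925926
ρ = √|0.925926| = √0.925926 = 0.962
ρ < 1, so Jacobi converges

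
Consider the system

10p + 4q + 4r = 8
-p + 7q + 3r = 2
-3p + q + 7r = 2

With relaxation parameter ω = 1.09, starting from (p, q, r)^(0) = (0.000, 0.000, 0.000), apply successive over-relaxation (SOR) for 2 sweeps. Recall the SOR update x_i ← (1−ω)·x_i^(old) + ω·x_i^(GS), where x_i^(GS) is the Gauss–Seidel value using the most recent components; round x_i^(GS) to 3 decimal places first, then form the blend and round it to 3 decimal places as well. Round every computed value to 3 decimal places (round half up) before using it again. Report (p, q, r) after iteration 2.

Iteration 1:
  p: GS value = (8 - (4)·0.000 - (4)·0.000) / (10) = 0.800;  p ← (1−ω)·0.000 + ω·0.800 = 0.872
  q: GS value = (2 - (-1)·0.872 - (3)·0.000) / (7) = 0.410;  q ← (1−ω)·0.000 + ω·0.410 = 0.447
  r: GS value = (2 - (-3)·0.872 - (1)·0.447) / (7) = 0.596;  r ← (1−ω)·0.000 + ω·0.596 = 0.650
Iteration 2:
  p: GS value = (8 - (4)·0.447 - (4)·0.650) / (10) = 0.361;  p ← (1−ω)·0.872 + ω·0.361 = 0.315
  q: GS value = (2 - (-1)·0.315 - (3)·0.650) / (7) = 0.052;  q ← (1−ω)·0.447 + ω·0.052 = 0.016
  r: GS value = (2 - (-3)·0.315 - (1)·0.016) / (7) = 0.418;  r ← (1−ω)·0.650 + ω·0.418 = 0.397

(0.315, 0.016, 0.397)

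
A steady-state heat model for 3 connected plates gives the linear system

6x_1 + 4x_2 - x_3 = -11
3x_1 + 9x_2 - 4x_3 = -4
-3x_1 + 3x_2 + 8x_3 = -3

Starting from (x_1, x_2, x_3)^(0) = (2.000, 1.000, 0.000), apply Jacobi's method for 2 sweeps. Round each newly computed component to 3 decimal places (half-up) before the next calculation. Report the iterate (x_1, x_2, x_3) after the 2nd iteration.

(-1.093, 0.389, -0.896)

Iteration 1:
  x_1 = (-11 - (4)·1.000 - (-1)·0.000) / (6) = -2.500
  x_2 = (-4 - (3)·2.000 - (-4)·0.000) / (9) = -1.111
  x_3 = (-3 - (-3)·2.000 - (3)·1.000) / (8) = 0.000
Iteration 2:
  x_1 = (-11 - (4)·-1.111 - (-1)·0.000) / (6) = -1.093
  x_2 = (-4 - (3)·-2.500 - (-4)·0.000) / (9) = 0.389
  x_3 = (-3 - (-3)·-2.500 - (3)·-1.111) / (8) = -0.896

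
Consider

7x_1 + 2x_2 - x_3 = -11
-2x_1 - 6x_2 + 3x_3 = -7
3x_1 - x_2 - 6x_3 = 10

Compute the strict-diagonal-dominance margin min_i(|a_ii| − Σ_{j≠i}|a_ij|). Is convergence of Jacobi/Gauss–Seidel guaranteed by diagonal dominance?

row 1: |7| − (2+1) = 4
row 2: |-6| − (2+3) = 1
row 3: |-6| − (3+1) = 2
minimum over rows = 1 → strictly diagonally dominant (convergence guaranteed)

1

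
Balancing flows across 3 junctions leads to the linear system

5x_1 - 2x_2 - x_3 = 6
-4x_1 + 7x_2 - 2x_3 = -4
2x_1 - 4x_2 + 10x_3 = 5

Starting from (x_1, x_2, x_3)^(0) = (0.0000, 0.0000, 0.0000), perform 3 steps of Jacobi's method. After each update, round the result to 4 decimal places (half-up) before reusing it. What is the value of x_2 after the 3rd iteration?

0.0498

Iteration 1:
  x_1 = (6 - (-2)·0.0000 - (-1)·0.0000) / (5) = 1.2000
  x_2 = (-4 - (-4)·0.0000 - (-2)·0.0000) / (7) = -0.5714
  x_3 = (5 - (2)·0.0000 - (-4)·0.0000) / (10) = 0.5000
Iteration 2:
  x_1 = (6 - (-2)·-0.5714 - (-1)·0.5000) / (5) = 1.0714
  x_2 = (-4 - (-4)·1.2000 - (-2)·0.5000) / (7) = 0.2571
  x_3 = (5 - (2)·1.2000 - (-4)·-0.5714) / (10) = 0.0314
Iteration 3:
  x_1 = (6 - (-2)·0.2571 - (-1)·0.0314) / (5) = 1.3091
  x_2 = (-4 - (-4)·1.0714 - (-2)·0.0314) / (7) = 0.0498
  x_3 = (5 - (2)·1.0714 - (-4)·0.2571) / (10) = 0.3886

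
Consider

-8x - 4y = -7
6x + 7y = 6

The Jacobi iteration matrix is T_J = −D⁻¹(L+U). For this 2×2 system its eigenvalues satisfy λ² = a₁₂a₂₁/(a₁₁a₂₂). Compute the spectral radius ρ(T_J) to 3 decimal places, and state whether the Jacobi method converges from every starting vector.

a₁₂a₂₁/(a₁₁a₂₂) = (-4)·(6) / ((-8)·(7)) = 0.428571
ρ = √|0.428571| = √0.428571 = 0.655
ρ < 1, so Jacobi converges

0.655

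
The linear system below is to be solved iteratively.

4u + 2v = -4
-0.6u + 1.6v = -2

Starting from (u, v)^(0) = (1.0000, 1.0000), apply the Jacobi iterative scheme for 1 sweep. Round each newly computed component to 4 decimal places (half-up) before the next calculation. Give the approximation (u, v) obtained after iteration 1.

Iteration 1:
  u = (-4 - (2)·1.0000) / (4) = -1.5000
  v = (-2 - (-0.6)·1.0000) / (1.6) = -0.8750

(-1.5000, -0.8750)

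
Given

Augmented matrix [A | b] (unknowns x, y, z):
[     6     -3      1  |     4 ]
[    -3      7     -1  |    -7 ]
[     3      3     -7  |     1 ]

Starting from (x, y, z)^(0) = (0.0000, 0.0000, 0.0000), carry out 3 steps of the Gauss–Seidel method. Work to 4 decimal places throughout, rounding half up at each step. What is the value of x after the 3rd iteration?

0.2897

Iteration 1:
  x = (4 - (-3)·0.0000 - (1)·0.0000) / (6) = 0.6667
  y = (-7 - (-3)·0.6667 - (-1)·0.0000) / (7) = -0.7143
  z = (1 - (3)·0.6667 - (3)·-0.7143) / (-7) = -0.1633
Iteration 2:
  x = (4 - (-3)·-0.7143 - (1)·-0.1633) / (6) = 0.3367
  y = (-7 - (-3)·0.3367 - (-1)·-0.1633) / (7) = -0.8790
  z = (1 - (3)·0.3367 - (3)·-0.8790) / (-7) = -0.3753
Iteration 3:
  x = (4 - (-3)·-0.8790 - (1)·-0.3753) / (6) = 0.2897
  y = (-7 - (-3)·0.2897 - (-1)·-0.3753) / (7) = -0.9295
  z = (1 - (3)·0.2897 - (3)·-0.9295) / (-7) = -0.4171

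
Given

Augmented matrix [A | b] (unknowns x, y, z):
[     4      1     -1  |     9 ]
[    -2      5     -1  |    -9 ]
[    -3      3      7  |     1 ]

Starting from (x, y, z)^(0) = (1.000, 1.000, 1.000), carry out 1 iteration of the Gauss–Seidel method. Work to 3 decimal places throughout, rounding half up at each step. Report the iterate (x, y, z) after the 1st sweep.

(2.250, -0.700, 1.407)

Iteration 1:
  x = (9 - (1)·1.000 - (-1)·1.000) / (4) = 2.250
  y = (-9 - (-2)·2.250 - (-1)·1.000) / (5) = -0.700
  z = (1 - (-3)·2.250 - (3)·-0.700) / (7) = 1.407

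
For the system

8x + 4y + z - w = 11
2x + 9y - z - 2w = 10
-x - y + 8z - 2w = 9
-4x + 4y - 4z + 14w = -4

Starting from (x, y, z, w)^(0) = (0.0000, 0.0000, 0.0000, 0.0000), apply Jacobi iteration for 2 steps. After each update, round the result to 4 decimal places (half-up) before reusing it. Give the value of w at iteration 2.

Iteration 1:
  x = (11 - (4)·0.0000 - (1)·0.0000 - (-1)·0.0000) / (8) = 1.3750
  y = (10 - (2)·0.0000 - (-1)·0.0000 - (-2)·0.0000) / (9) = 1.1111
  z = (9 - (-1)·0.0000 - (-1)·0.0000 - (-2)·0.0000) / (8) = 1.1250
  w = (-4 - (-4)·0.0000 - (4)·0.0000 - (-4)·0.0000) / (14) = -0.2857
Iteration 2:
  x = (11 - (4)·1.1111 - (1)·1.1250 - (-1)·-0.2857) / (8) = 0.6431
  y = (10 - (2)·1.3750 - (-1)·1.1250 - (-2)·-0.2857) / (9) = 0.8671
  z = (9 - (-1)·1.3750 - (-1)·1.1111 - (-2)·-0.2857) / (8) = 1.3643
  w = (-4 - (-4)·1.3750 - (4)·1.1111 - (-4)·1.1250) / (14) = 0.1111

0.1111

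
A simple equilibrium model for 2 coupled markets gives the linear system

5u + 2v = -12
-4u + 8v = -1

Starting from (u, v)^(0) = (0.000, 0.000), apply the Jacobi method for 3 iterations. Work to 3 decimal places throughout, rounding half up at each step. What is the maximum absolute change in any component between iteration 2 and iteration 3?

Iteration 1:
  u = (-12 - (2)·0.000) / (5) = -2.400
  v = (-1 - (-4)·0.000) / (8) = -0.125
Iteration 2:
  u = (-12 - (2)·-0.125) / (5) = -2.350
  v = (-1 - (-4)·-2.400) / (8) = -1.325
Iteration 3:
  u = (-12 - (2)·-1.325) / (5) = -1.870
  v = (-1 - (-4)·-2.350) / (8) = -1.300
Change: (0.480, 0.025) → max |·| = 0.480

0.480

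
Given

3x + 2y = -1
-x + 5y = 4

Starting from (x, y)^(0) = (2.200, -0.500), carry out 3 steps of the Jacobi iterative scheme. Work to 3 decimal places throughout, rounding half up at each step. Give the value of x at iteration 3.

-0.867

Iteration 1:
  x = (-1 - (2)·-0.500) / (3) = 0.000
  y = (4 - (-1)·2.200) / (5) = 1.240
Iteration 2:
  x = (-1 - (2)·1.240) / (3) = -1.160
  y = (4 - (-1)·0.000) / (5) = 0.800
Iteration 3:
  x = (-1 - (2)·0.800) / (3) = -0.867
  y = (4 - (-1)·-1.160) / (5) = 0.568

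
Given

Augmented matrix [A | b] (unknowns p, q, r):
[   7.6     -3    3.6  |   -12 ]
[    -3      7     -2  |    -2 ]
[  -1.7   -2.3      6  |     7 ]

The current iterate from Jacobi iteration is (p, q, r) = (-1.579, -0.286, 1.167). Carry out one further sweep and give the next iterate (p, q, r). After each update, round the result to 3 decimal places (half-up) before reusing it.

One sweep:
  p = (-12 - (-3)·-0.286 - (3.6)·1.167) / (7.6) = -2.245
  q = (-2 - (-3)·-1.579 - (-2)·1.167) / (7) = -0.629
  r = (7 - (-1.7)·-1.579 - (-2.3)·-0.286) / (6) = 0.610

(-2.245, -0.629, 0.610)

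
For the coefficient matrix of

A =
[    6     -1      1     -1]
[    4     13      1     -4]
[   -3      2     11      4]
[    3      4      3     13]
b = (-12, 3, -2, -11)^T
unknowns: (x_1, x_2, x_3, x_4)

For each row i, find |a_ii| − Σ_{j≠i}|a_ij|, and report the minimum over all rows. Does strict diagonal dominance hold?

row 1: |6| − (1+1+1) = 3
row 2: |13| − (4+1+4) = 4
row 3: |11| − (3+2+4) = 2
row 4: |13| − (3+4+3) = 3
minimum over rows = 2 → strictly diagonally dominant (convergence guaranteed)

2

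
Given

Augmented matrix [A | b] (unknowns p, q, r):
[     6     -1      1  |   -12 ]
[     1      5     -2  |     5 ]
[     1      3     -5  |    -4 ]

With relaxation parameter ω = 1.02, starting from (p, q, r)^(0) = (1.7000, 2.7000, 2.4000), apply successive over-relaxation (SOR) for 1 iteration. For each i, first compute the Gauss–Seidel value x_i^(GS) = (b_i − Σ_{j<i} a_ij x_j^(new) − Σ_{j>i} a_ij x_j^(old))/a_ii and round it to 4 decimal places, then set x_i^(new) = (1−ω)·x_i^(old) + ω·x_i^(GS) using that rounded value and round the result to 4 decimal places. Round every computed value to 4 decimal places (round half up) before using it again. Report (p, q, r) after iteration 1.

(-2.0230, 2.3579, 1.7983)

Iteration 1:
  p: GS value = (-12 - (-1)·2.7000 - (1)·2.4000) / (6) = -1.9500;  p ← (1−ω)·1.7000 + ω·-1.9500 = -2.0230
  q: GS value = (5 - (1)·-2.0230 - (-2)·2.4000) / (5) = 2.3646;  q ← (1−ω)·2.7000 + ω·2.3646 = 2.3579
  r: GS value = (-4 - (1)·-2.0230 - (3)·2.3579) / (-5) = 1.8101;  r ← (1−ω)·2.4000 + ω·1.8101 = 1.7983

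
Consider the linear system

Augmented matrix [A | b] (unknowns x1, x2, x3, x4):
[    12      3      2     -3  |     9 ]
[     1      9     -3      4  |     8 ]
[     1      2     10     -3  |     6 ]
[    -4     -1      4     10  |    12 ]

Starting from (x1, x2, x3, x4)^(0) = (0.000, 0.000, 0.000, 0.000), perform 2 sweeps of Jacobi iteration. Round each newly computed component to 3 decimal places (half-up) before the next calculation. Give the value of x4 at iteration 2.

1.349

Iteration 1:
  x1 = (9 - (3)·0.000 - (2)·0.000 - (-3)·0.000) / (12) = 0.750
  x2 = (8 - (1)·0.000 - (-3)·0.000 - (4)·0.000) / (9) = 0.889
  x3 = (6 - (1)·0.000 - (2)·0.000 - (-3)·0.000) / (10) = 0.600
  x4 = (12 - (-4)·0.000 - (-1)·0.000 - (4)·0.000) / (10) = 1.200
Iteration 2:
  x1 = (9 - (3)·0.889 - (2)·0.600 - (-3)·1.200) / (12) = 0.728
  x2 = (8 - (1)·0.750 - (-3)·0.600 - (4)·1.200) / (9) = 0.472
  x3 = (6 - (1)·0.750 - (2)·0.889 - (-3)·1.200) / (10) = 0.707
  x4 = (12 - (-4)·0.750 - (-1)·0.889 - (4)·0.600) / (10) = 1.349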